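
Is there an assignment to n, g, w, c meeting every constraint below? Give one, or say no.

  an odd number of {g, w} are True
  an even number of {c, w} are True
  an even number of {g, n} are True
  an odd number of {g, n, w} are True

n = False, g = False, w = True, c = True

{g, w}: 1 true → odd ✓
{c, w}: 2 true → even ✓
{g, n}: 0 true → even ✓
{g, n, w}: 1 true → odd ✓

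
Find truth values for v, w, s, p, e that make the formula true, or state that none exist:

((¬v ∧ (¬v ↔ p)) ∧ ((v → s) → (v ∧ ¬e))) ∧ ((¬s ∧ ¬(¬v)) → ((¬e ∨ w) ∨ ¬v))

Unsatisfiable — no assignment works.

Case v = True: the conjunct ¬v is False.
Case v = False: the conjunct (v → s) → (v ∧ ¬e) becomes (False → s) → (False ∧ ¬e) = False.
Both cases fail — unsatisfiable.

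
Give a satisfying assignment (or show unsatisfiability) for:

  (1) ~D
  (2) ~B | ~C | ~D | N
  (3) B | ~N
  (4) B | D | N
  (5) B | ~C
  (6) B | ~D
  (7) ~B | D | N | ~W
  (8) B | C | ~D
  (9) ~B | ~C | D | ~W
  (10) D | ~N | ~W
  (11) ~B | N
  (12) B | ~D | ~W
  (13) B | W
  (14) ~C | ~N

N = True, D = False, C = False, B = True, W = False

Unit clause (~D) forces D = False.
Try N = False:
  (B | D | N) forces B = True.
  clause (~B | N) is falsified — backtrack.
So N = True.
  then (B | ~N) forces B = True.
  then (D | ~N | ~W) forces W = False.
  then (~C | ~N) forces C = False.
All clauses satisfied.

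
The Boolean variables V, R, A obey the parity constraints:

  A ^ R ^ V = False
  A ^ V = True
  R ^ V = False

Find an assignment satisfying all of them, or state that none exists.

V = True; R = True; A = False

A ^ R ^ V = F ^ T ^ T = False ✓
A ^ V = F ^ T = True ✓
R ^ V = T ^ T = False ✓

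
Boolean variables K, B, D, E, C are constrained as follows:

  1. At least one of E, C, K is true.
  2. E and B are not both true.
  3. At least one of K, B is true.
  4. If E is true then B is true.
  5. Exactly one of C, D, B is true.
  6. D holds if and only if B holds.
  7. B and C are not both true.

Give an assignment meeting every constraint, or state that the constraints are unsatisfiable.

K = True; B = False; D = False; E = False; C = True

  (1) {E, C, K}: 2 true — at least one ✓
  (2) E=F, B=F — not both ✓
  (3) {K, B}: 1 true — at least one ✓
  (4) E=F ⇒ B: vacuous ✓
  (5) {C, D, B}: 1 true — exactly one ✓
  (6) D=F, B=F — same ✓
  (7) B=F, C=T — not both ✓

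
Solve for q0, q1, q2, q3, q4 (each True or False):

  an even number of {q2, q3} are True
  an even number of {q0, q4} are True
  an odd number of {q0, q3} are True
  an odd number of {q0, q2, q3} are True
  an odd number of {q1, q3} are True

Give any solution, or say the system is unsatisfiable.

q0: True; q1: True; q2: False; q3: False; q4: True

{q2, q3}: 0 true → even ✓
{q0, q4}: 2 true → even ✓
{q0, q3}: 1 true → odd ✓
{q0, q2, q3}: 1 true → odd ✓
{q1, q3}: 1 true → odd ✓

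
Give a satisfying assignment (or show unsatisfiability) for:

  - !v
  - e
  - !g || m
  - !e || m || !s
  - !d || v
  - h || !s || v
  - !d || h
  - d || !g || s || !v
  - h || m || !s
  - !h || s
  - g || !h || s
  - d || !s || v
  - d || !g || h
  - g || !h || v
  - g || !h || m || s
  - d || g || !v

e=T; m=F; s=F; h=F; v=F; d=F; g=F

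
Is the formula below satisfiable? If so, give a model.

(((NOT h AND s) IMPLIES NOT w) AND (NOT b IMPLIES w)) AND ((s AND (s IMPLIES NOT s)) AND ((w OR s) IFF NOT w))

Case s = True: the conjunct s IMPLIES NOT s becomes True IMPLIES NOT True = False.
Case s = False: the conjunct s is False.
Both cases fail — unsatisfiable.

Unsatisfiable — no assignment works.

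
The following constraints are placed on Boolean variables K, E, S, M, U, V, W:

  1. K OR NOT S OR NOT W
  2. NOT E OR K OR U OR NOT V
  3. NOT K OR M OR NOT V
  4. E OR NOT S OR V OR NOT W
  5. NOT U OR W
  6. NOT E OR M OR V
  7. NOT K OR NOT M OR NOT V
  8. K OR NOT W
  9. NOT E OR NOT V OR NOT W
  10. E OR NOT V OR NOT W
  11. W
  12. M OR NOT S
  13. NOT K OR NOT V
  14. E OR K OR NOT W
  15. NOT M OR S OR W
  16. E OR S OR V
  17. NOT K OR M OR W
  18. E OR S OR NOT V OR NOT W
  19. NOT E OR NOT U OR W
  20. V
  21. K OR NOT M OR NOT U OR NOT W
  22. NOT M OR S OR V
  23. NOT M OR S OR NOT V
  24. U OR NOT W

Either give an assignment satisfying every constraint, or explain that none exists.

Unsatisfiable — no assignment works.

Case V = True:
  (W) forces W = True.
  (K OR NOT W) forces K = True.
  Clause (NOT K OR NOT V) is falsified — contradiction.
Case V = False:
  Clause (V) is falsified — contradiction.
Both cases fail, so the formula is unsatisfiable.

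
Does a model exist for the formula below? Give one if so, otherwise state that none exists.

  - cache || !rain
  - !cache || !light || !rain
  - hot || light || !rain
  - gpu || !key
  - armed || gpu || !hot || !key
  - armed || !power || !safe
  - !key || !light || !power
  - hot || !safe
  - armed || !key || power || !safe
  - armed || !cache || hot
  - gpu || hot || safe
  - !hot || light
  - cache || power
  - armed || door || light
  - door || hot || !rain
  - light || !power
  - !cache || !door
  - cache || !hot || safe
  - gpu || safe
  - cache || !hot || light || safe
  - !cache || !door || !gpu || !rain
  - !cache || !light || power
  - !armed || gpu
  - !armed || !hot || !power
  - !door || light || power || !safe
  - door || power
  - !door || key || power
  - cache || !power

armed=T, gpu=T, cache=T, key=F, door=F, hot=F, power=T, rain=F, safe=F, light=T

Set armed = True.
  then (!armed || gpu) forces gpu = True.
Try cache = False:
  (cache || !rain) forces rain = False.
  (cache || power) forces power = True.
  clause (cache || !power) is falsified — backtrack.
So cache = True.
  then (!cache || !door) forces door = False.
  then (door || power) forces power = True.
  then (light || !power) forces light = True.
  then (!armed || !hot || !power) forces hot = False.
  then (!cache || !light || !rain) forces rain = False.
  then (!key || !light || !power) forces key = False.
  then (hot || !safe) forces safe = False.
All clauses satisfied.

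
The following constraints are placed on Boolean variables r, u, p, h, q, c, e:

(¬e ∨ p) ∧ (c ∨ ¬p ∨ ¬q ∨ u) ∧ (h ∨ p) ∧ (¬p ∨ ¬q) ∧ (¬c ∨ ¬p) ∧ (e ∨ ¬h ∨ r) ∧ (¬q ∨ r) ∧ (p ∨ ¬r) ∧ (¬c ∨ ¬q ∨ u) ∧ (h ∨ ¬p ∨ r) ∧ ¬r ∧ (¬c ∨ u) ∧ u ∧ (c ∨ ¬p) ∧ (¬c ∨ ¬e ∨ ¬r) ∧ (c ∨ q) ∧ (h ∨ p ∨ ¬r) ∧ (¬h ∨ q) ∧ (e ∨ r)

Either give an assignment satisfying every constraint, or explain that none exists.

UNSATISFIABLE

Case e = True:
  (¬e ∨ p) forces p = True.
  (¬p ∨ ¬q) forces q = False.
  (¬c ∨ ¬p) forces c = False.
  Clause (c ∨ ¬p) is falsified — contradiction.
Case e = False:
  (¬r) forces r = False.
  Clause (e ∨ r) is falsified — contradiction.
Both cases fail, so the formula is unsatisfiable.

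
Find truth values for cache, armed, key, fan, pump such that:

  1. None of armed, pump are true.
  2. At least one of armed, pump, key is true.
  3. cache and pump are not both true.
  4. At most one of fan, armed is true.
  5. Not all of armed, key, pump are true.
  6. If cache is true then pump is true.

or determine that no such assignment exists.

cache = False, armed = False, key = True, fan = True, pump = False

  (1) {armed, pump}: 0 true — none ✓
  (2) {armed, pump, key}: 1 true — at least one ✓
  (3) cache=F, pump=F — not both ✓
  (4) {fan, armed}: 1 true — at most one ✓
  (5) {armed, key, pump}: 1/3 true — not all ✓
  (6) cache=F ⇒ pump: vacuous ✓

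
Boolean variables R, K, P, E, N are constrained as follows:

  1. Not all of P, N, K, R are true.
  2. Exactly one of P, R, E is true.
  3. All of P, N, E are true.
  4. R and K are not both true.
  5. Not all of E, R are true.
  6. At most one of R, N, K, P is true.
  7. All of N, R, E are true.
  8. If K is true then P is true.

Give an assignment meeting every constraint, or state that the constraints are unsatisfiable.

The formula is unsatisfiable.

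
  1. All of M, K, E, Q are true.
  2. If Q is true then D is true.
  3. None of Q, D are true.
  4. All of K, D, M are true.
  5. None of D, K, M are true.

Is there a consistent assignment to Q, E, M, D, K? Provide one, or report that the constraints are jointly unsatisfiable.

Case Q = True:
  Constraint (3) is violated (Q=T) — contradiction.
Case Q = False:
  Constraint (1) is violated (Q=F) — contradiction.
Both cases fail — unsatisfiable.

Unsatisfiable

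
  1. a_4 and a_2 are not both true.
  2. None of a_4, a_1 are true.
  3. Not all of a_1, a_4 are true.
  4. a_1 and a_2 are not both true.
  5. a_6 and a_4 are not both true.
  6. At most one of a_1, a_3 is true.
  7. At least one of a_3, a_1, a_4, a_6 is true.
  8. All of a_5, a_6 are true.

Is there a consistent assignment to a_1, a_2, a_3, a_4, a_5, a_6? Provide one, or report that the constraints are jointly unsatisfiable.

a_1 = False, a_2 = True, a_3 = False, a_4 = False, a_5 = True, a_6 = True

  (1) a_4=F, a_2=T — not both ✓
  (2) {a_4, a_1}: 0 true — none ✓
  (3) {a_1, a_4}: 0/2 true — not all ✓
  (4) a_1=F, a_2=T — not both ✓
  (5) a_6=T, a_4=F — not both ✓
  (6) {a_1, a_3}: 0 true — at most one ✓
  (7) {a_3, a_1, a_4, a_6}: 1 true — at least one ✓
  (8) {a_5, a_6}: all 2 true ✓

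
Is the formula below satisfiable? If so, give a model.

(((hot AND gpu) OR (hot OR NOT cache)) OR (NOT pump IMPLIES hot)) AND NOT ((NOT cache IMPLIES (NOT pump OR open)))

hot = False, gpu = True, open = False, cache = False, pump = True

  ((hot AND gpu) OR (hot OR NOT cache)) OR (NOT pump IMPLIES hot) = True
    (hot AND gpu) OR (hot OR NOT cache) = True
      hot AND gpu = False
      hot OR NOT cache = True
        NOT cache = True
    NOT pump IMPLIES hot = True
      NOT pump = False
  NOT ((NOT cache IMPLIES (NOT pump OR open))) = True
    NOT cache IMPLIES (NOT pump OR open) = False
      NOT cache = True
      NOT pump OR open = False
        NOT pump = False
Both conjuncts True, so the formula holds.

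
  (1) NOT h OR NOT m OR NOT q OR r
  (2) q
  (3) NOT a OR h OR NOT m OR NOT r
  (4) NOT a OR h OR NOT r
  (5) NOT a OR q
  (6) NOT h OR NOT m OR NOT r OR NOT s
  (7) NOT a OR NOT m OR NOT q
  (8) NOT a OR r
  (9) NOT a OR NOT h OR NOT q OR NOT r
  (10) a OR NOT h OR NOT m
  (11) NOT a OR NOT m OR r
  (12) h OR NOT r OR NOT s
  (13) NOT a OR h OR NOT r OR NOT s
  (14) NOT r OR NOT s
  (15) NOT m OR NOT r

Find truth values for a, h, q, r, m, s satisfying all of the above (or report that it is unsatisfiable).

a = False, h = True, q = True, r = True, m = False, s = False

Unit clause (q) forces q = True.
Try a = True:
  (NOT a OR NOT m OR NOT q) forces m = False.
  (NOT a OR r) forces r = True.
  (NOT a OR h OR NOT r) forces h = True.
  clause (NOT a OR NOT h OR NOT q OR NOT r) is falsified — backtrack.
So a = False.
Set h = True.
  then (a OR NOT h OR NOT m) forces m = False.
Set r = True.
  then (NOT r OR NOT s) forces s = False.
All clauses satisfied.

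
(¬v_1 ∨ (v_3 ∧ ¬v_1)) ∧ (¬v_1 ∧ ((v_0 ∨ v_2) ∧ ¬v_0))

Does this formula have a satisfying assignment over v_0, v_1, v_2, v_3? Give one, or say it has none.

v_0 = False, v_1 = False, v_2 = True, v_3 = False

  ¬v_1 ∨ (v_3 ∧ ¬v_1) = True
    ¬v_1 = True
    v_3 ∧ ¬v_1 = False
      ¬v_1 = True
  ¬v_1 ∧ ((v_0 ∨ v_2) ∧ ¬v_0) = True
    ¬v_1 = True
    (v_0 ∨ v_2) ∧ ¬v_0 = True
      v_0 ∨ v_2 = True
      ¬v_0 = True
Both conjuncts True, so the formula holds.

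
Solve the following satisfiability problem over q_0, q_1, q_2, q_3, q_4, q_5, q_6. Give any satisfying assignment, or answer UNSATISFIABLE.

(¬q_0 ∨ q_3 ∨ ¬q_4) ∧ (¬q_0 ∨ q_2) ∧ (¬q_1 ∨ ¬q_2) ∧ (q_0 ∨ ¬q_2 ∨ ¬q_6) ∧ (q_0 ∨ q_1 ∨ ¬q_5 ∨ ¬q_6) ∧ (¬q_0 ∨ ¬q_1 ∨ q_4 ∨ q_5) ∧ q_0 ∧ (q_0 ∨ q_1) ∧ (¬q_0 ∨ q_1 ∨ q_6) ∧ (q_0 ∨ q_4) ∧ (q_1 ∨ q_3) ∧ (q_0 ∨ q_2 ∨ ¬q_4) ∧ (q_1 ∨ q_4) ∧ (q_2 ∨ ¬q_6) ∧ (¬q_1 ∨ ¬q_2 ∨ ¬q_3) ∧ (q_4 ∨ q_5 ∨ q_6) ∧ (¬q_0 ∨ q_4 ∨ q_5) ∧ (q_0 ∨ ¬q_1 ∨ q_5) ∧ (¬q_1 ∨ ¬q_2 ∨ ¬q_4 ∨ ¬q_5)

q_0: True, q_1: False, q_2: True, q_3: True, q_4: True, q_5: False, q_6: True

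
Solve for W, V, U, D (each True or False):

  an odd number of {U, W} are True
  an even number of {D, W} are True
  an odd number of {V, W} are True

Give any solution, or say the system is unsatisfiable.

W: True, V: False, U: False, D: True

{U, W}: 1 true → odd ✓
{D, W}: 2 true → even ✓
{V, W}: 1 true → odd ✓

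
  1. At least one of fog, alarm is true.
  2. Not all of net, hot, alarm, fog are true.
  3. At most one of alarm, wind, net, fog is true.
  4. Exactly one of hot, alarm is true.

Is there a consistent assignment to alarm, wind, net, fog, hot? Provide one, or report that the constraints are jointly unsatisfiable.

alarm = False; wind = False; net = False; fog = True; hot = True

  (1) {fog, alarm}: 1 true — at least one ✓
  (2) {net, hot, alarm, fog}: 2/4 true — not all ✓
  (3) {alarm, wind, net, fog}: 1 true — at most one ✓
  (4) {hot, alarm}: 1 true — exactly one ✓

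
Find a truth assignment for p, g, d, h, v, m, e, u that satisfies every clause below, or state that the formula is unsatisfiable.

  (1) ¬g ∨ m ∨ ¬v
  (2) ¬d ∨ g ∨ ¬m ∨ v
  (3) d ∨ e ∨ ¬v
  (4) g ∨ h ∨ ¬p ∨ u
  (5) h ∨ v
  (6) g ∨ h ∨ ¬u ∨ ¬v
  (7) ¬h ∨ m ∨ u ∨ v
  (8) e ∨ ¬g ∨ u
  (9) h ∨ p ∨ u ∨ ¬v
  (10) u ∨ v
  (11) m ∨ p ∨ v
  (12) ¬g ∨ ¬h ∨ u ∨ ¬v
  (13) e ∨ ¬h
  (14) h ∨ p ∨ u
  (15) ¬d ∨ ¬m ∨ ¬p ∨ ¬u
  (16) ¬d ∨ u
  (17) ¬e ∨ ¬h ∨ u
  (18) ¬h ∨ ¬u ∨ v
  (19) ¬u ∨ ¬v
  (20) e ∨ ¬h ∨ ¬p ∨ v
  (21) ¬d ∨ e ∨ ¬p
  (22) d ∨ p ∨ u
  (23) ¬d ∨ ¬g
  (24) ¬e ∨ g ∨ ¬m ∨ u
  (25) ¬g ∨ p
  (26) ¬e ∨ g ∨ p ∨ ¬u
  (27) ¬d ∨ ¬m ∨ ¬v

p = True, g = True, d = False, h = False, v = True, m = True, e = True, u = False

Set p = True.
Set g = True.
  then (¬d ∨ ¬g) forces d = False.
Try h = True:
  (e ∨ ¬h) forces e = True.
  (¬e ∨ ¬h ∨ u) forces u = True.
  (¬h ∨ ¬u ∨ v) forces v = True.
  clause (¬u ∨ ¬v) is falsified — backtrack.
So h = False.
  then (h ∨ v) forces v = True.
  then (¬u ∨ ¬v) forces u = False.
  then (¬g ∨ m ∨ ¬v) forces m = True.
  then (d ∨ e ∨ ¬v) forces e = True.
All clauses satisfied.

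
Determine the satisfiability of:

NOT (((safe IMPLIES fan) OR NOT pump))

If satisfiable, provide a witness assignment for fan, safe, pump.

fan=F, safe=T, pump=T

  NOT (((safe IMPLIES fan) OR NOT pump)) = True
    (safe IMPLIES fan) OR NOT pump = False
      safe IMPLIES fan = False
      NOT pump = False
The formula evaluates to True.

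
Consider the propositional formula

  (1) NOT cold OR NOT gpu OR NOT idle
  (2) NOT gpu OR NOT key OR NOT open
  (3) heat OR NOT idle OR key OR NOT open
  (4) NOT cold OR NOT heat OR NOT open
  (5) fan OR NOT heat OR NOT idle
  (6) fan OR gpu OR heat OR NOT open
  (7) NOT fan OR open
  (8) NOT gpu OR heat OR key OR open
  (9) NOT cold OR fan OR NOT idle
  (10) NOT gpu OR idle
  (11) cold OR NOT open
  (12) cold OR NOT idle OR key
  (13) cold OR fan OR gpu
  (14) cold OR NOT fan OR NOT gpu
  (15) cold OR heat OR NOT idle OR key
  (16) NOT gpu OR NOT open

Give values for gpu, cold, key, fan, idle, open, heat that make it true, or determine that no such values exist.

Set gpu = False.
Set cold = True.
Set key = True.
Set fan = False.
  then (NOT cold OR fan OR NOT idle) forces idle = False.
Try open = True:
  (NOT cold OR NOT heat OR NOT open) forces heat = False.
  clause (fan OR gpu OR heat OR NOT open) is falsified — backtrack.
So open = False.
Set heat = False.
All clauses satisfied.

gpu=F; cold=T; key=T; fan=F; idle=F; open=F; heat=F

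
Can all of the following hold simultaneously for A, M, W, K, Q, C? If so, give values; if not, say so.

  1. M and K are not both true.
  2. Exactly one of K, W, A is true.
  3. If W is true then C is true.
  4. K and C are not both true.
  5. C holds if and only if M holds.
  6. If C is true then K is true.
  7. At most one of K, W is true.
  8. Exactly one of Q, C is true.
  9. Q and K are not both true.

A=T; M=F; W=F; K=F; Q=T; C=F

  (1) M=F, K=F — not both ✓
  (2) {K, W, A}: 1 true — exactly one ✓
  (3) W=F ⇒ C: vacuous ✓
  (4) K=F, C=F — not both ✓
  (5) C=F, M=F — same ✓
  (6) C=F ⇒ K: vacuous ✓
  (7) {K, W}: 0 true — at most one ✓
  (8) {Q, C}: 1 true — exactly one ✓
  (9) Q=T, K=F — not both ✓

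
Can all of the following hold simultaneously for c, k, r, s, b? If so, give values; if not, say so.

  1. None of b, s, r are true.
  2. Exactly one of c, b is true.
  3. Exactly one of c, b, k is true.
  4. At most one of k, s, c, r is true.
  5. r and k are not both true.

c: True, k: False, r: False, s: False, b: False

  (1) {b, s, r}: 0 true — none ✓
  (2) {c, b}: 1 true — exactly one ✓
  (3) {c, b, k}: 1 true — exactly one ✓
  (4) {k, s, c, r}: 1 true — at most one ✓
  (5) r=F, k=F — not both ✓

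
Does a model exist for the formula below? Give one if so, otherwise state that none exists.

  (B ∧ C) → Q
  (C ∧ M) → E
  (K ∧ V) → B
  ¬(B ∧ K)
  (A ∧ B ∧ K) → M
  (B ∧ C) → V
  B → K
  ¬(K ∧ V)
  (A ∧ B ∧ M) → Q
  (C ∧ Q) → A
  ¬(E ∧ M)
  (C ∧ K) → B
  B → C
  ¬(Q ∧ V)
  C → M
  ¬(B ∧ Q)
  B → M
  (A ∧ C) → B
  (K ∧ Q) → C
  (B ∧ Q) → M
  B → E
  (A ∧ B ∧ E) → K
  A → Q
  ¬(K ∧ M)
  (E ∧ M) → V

Set M = True.
  then (¬K ∨ ¬M) forces K = False.
  then (¬B ∨ K) forces B = False.
  then (¬E ∨ ¬M) forces E = False.
  then (¬C ∨ E ∨ ¬M) forces C = False.
Set V = False.
Set Q = False.
  then (¬A ∨ Q) forces A = False.
All clauses satisfied.

M=T, V=F, Q=F, C=F, K=F, A=F, E=F, B=F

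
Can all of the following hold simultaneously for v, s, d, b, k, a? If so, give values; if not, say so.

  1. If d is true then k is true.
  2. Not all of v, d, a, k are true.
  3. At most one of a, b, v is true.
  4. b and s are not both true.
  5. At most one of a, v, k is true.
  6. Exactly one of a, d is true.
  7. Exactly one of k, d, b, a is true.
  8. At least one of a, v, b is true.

v = False, s = False, d = False, b = False, k = False, a = True

  (1) d=F ⇒ k: vacuous ✓
  (2) {v, d, a, k}: 1/4 true — not all ✓
  (3) {a, b, v}: 1 true — at most one ✓
  (4) b=F, s=F — not both ✓
  (5) {a, v, k}: 1 true — at most one ✓
  (6) {a, d}: 1 true — exactly one ✓
  (7) {k, d, b, a}: 1 true — exactly one ✓
  (8) {a, v, b}: 1 true — at least one ✓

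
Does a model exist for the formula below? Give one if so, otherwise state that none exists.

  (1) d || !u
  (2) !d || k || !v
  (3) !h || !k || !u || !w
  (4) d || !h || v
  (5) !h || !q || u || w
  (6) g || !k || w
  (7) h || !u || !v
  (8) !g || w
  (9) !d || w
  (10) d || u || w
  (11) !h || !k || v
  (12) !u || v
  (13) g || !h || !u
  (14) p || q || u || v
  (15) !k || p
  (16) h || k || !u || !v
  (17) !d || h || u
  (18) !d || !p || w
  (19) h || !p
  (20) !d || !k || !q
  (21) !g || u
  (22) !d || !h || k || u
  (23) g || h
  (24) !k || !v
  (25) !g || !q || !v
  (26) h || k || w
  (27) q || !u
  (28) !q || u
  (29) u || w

Set q = False.
  then (q || !u) forces u = False.
  then (u || w) forces w = True.
  then (!g || u) forces g = False.
  then (g || h) forces h = True.
Set p = False.
  then (p || q || u || v) forces v = True.
  then (!k || p) forces k = False.
  then (!d || !h || k || u) forces d = False.
All clauses satisfied.

q=F, h=T, p=F, g=F, w=T, u=F, d=F, v=T, k=F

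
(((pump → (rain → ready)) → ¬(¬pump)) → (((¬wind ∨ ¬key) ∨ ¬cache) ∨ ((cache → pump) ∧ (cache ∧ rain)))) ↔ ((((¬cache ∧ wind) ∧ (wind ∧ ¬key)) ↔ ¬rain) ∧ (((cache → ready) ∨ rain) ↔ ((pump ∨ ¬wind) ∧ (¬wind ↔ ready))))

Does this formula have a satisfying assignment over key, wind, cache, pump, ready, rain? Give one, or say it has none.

key = True, wind = True, cache = False, pump = True, ready = False, rain = True

  (((pump → (rain → ready)) → ¬(¬pump)) → (((¬wind ∨ ¬key) ∨ ¬cache) ∨ ((cache → pump) ∧ (cache ∧ rain)))) ↔ ((((¬cache ∧ wind) ∧ (wind ∧ ¬key)) ↔ ¬rain) ∧ (((cache → ready) ∨ rain) ↔ ((pump ∨ ¬wind) ∧ (¬wind ↔ ready)))) = True
    ((pump → (rain → ready)) → ¬(¬pump)) → (((¬wind ∨ ¬key) ∨ ¬cache) ∨ ((cache → pump) ∧ (cache ∧ rain))) = True
      (pump → (rain → ready)) → ¬(¬pump) = True
        pump → (rain → ready) = False
          rain → ready = False
        ¬(¬pump) = True
          ¬pump = False
      ((¬wind ∨ ¬key) ∨ ¬cache) ∨ ((cache → pump) ∧ (cache ∧ rain)) = True
        (¬wind ∨ ¬key) ∨ ¬cache = True
          ¬wind ∨ ¬key = False
            ¬wind = False
            ¬key = False
          ¬cache = True
        (cache → pump) ∧ (cache ∧ rain) = False
          cache → pump = True
          cache ∧ rain = False
    (((¬cache ∧ wind) ∧ (wind ∧ ¬key)) ↔ ¬rain) ∧ (((cache → ready) ∨ rain) ↔ ((pump ∨ ¬wind) ∧ (¬wind ↔ ready))) = True
      ((¬cache ∧ wind) ∧ (wind ∧ ¬key)) ↔ ¬rain = True
        (¬cache ∧ wind) ∧ (wind ∧ ¬key) = False
          ¬cache ∧ wind = True
            ¬cache = True
          wind ∧ ¬key = False
            ¬key = False
        ¬rain = False
      ((cache → ready) ∨ rain) ↔ ((pump ∨ ¬wind) ∧ (¬wind ↔ ready)) = True
        (cache → ready) ∨ rain = True
          cache → ready = True
        (pump ∨ ¬wind) ∧ (¬wind ↔ ready) = True
          pump ∨ ¬wind = True
            ¬wind = False
          ¬wind ↔ ready = True
            ¬wind = False
The formula evaluates to True.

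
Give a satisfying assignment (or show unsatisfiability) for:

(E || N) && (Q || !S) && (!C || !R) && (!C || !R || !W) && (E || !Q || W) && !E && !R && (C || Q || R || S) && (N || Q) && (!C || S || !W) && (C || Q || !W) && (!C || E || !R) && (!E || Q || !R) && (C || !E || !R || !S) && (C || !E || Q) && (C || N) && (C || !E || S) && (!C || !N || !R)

C = False; E = False; N = True; S = True; W = True; R = False; Q = True

Unit clause (!E) forces E = False.
Unit clause (!R) forces R = False.
In (E || N) only N is left, so N = True.
Set C = False.
Set S = True.
  then (Q || !S) forces Q = True.
  then (E || !Q || W) forces W = True.
All clauses satisfied.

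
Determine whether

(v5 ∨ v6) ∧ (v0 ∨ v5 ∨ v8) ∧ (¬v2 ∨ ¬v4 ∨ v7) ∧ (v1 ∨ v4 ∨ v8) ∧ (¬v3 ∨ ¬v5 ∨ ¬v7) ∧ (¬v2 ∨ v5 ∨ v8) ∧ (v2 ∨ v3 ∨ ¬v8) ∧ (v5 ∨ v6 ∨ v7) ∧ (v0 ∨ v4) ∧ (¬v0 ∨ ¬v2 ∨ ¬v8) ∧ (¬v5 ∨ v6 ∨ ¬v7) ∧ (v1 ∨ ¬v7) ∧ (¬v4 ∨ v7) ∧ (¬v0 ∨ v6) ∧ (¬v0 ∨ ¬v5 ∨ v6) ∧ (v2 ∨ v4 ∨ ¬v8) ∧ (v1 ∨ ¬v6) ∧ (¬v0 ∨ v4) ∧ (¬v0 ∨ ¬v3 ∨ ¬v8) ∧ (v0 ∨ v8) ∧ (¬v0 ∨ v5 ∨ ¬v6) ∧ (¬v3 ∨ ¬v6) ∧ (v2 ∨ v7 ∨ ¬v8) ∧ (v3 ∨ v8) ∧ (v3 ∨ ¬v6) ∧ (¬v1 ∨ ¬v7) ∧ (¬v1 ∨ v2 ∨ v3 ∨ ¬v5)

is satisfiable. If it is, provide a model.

Case v4 = True:
  (¬v4 ∨ v7) forces v7 = True.
  (v1 ∨ ¬v7) forces v1 = True.
  Clause (¬v1 ∨ ¬v7) is falsified — contradiction.
Case v4 = False:
  (v0 ∨ v4) forces v0 = True.
  Clause (¬v0 ∨ v4) is falsified — contradiction.
Both cases fail, so the formula is unsatisfiable.

No satisfying assignment exists.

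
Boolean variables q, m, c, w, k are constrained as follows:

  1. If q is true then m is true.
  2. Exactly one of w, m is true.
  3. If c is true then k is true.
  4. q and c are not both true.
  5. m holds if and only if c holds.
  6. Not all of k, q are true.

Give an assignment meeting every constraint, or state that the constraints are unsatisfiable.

q: False, m: True, c: True, w: False, k: True

  (1) q=F ⇒ m: vacuous ✓
  (2) {w, m}: 1 true — exactly one ✓
  (3) c=T ⇒ k: T ✓
  (4) q=F, c=T — not both ✓
  (5) m=T, c=T — same ✓
  (6) {k, q}: 1/2 true — not all ✓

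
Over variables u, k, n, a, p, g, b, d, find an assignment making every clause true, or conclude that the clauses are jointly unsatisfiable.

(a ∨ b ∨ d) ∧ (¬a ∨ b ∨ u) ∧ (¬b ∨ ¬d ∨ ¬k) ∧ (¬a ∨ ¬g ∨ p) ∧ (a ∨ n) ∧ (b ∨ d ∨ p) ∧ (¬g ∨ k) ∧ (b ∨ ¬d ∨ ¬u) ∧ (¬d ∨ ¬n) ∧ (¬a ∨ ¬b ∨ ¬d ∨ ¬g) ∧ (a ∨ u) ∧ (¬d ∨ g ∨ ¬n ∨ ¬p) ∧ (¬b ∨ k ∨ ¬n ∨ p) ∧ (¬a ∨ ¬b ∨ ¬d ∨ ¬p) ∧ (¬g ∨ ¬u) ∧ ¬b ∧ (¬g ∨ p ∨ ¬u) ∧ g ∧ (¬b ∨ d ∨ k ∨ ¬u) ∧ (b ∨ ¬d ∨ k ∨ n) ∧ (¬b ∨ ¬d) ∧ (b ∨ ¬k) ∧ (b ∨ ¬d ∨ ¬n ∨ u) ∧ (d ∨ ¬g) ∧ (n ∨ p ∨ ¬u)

The formula is unsatisfiable.

Case k = True:
  (¬b) forces b = False.
  Clause (b ∨ ¬k) is falsified — contradiction.
Case k = False:
  (¬g ∨ k) forces g = False.
  Clause (g) is falsified — contradiction.
Both cases fail, so the formula is unsatisfiable.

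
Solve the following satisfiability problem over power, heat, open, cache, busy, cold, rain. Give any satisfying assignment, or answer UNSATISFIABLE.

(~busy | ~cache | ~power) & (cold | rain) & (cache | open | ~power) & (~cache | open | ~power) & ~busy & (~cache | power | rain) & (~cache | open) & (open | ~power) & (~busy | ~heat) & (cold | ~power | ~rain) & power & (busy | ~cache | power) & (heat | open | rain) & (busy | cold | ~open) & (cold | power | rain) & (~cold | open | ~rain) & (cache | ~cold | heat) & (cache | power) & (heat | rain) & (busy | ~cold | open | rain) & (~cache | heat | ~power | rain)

Unit clause (~busy) forces busy = False.
Unit clause (power) forces power = True.
In (open | ~power) only open is left, so open = True.
In (busy | cold | ~open) only cold is left, so cold = True.
Set heat = True.
Set cache = True.
Set rain = True.
All clauses satisfied.

power=T; heat=T; open=T; cache=T; busy=F; cold=T; rain=T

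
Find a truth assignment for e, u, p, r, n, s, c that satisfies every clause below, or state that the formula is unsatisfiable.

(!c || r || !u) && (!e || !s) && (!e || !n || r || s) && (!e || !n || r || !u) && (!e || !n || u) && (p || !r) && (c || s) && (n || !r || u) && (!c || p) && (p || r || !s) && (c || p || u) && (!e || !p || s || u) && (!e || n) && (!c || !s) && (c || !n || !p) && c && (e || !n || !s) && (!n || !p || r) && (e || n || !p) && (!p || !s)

e = False, u = True, p = True, r = True, n = True, s = False, c = True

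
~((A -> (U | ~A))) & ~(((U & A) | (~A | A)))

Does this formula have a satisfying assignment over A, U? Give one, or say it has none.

The conjunct ~(((U & A) | (~A | A))) is unsatisfiable on its own:
  A=F, U=F: evaluates to False.
  A=F, U=T: evaluates to False.
  A=T, U=F: evaluates to False.
  A=T, U=T: evaluates to False.
So the whole conjunction is unsatisfiable.

UNSATISFIABLE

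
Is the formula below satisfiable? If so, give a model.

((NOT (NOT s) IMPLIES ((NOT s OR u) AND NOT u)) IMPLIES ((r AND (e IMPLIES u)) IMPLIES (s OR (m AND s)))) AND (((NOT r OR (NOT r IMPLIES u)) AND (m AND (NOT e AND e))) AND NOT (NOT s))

Unsatisfiable — no assignment works.

Case e = True: the conjunct NOT e is False.
Case e = False: the conjunct e is False.
Both cases fail — unsatisfiable.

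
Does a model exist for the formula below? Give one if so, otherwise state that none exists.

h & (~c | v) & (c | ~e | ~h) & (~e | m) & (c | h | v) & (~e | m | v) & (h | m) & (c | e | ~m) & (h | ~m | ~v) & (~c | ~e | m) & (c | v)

e = True, h = True, c = True, v = True, m = True

Unit clause (h) forces h = True.
Set e = True.
  then (c | ~e | ~h) forces c = True.
  then (~e | m) forces m = True.
  then (~c | v) forces v = True.
All clauses satisfied.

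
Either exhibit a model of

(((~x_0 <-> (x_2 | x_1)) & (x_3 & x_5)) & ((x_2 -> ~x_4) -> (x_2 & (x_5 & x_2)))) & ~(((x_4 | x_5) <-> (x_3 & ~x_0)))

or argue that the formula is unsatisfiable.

Case x_2 = True: the formula simplifies to ((~x_0 & (x_3 & x_5)) & (~x_4 -> x_5)) & ~(((x_4 | x_5) <-> (x_3 & ~x_0))).
  x_5 = True: simplifies to (~x_0 & x_3) & ~((x_3 & ~x_0)).
    x_0 = True: the conjunct ~x_0 is False.
    x_0 = False: simplifies to x_3 & ~x_3.
      x_3 = True: the conjunct ~x_3 is False.
      x_3 = False: the conjunct x_3 is False.
  x_5 = False: the conjunct x_5 is False.
Case x_2 = False: the conjunct (x_2 -> ~x_4) -> (x_2 & (x_5 & x_2)) becomes (False -> ~x_4) -> (False & False) = False.
Both cases fail — unsatisfiable.

UNSATISFIABLE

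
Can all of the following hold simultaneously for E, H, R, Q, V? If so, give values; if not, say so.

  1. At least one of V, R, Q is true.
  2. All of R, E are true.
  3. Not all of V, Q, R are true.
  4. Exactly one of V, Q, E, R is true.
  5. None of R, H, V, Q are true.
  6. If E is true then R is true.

Case R = True:
  Constraint (5) is violated (R=T) — contradiction.
Case R = False:
  Constraint (2) is violated (R=F) — contradiction.
Both cases fail — unsatisfiable.

Unsatisfiable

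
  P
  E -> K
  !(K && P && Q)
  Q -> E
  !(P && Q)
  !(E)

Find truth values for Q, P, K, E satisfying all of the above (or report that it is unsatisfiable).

Q=F, P=T, K=T, E=F

Unit clause (!E) forces E = False.
Unit clause (P) forces P = True.
In (E || !Q) only !Q is left, so Q = False.
Set K = True.
All clauses satisfied.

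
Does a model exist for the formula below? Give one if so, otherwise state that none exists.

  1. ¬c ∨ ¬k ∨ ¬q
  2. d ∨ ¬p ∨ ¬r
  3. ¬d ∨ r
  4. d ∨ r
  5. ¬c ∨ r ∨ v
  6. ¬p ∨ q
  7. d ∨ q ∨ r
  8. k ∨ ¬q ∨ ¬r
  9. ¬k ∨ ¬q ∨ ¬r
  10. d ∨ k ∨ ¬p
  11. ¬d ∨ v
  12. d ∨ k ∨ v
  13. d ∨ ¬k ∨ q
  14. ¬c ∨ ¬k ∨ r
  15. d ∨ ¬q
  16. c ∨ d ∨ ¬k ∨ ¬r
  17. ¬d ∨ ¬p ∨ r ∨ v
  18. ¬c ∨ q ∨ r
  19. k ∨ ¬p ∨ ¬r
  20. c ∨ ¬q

v = True; k = False; q = False; r = True; d = True; p = False; c = True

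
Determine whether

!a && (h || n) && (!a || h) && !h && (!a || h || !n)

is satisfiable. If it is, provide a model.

Unit clause (!a) forces a = False.
Unit clause (!h) forces h = False.
In (h || n) only n is left, so n = True.
All clauses satisfied.

n = True, h = False, a = False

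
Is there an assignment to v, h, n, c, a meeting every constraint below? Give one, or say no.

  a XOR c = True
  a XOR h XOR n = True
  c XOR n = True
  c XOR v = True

v=T; h=T; n=T; c=F; a=T

a XOR c = T XOR F = True ✓
a XOR h XOR n = T XOR T XOR T = True ✓
c XOR n = F XOR T = True ✓
c XOR v = F XOR T = True ✓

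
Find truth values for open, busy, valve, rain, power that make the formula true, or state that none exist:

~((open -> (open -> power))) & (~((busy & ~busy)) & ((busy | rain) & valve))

open = True, busy = True, valve = True, rain = False, power = False

  ~((open -> (open -> power))) = True
    open -> (open -> power) = False
      open -> power = False
  ~((busy & ~busy)) & ((busy | rain) & valve) = True
    ~((busy & ~busy)) = True
      busy & ~busy = False
        ~busy = False
    (busy | rain) & valve = True
      busy | rain = True
Both conjuncts True, so the formula holds.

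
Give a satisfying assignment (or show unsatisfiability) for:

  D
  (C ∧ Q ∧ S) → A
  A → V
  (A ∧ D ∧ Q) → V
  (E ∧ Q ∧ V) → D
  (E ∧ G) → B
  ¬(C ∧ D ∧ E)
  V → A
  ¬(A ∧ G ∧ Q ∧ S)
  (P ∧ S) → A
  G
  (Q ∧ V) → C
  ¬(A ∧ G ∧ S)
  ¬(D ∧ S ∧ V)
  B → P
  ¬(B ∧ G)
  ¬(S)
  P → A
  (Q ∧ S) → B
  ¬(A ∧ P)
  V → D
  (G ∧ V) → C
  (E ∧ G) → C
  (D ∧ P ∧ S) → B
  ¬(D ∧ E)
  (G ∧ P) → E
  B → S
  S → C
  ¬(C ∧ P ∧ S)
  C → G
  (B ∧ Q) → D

Unit clause (G) forces G = True.
Unit clause (D) forces D = True.
In (¬B ∨ ¬G) only ¬B is left, so B = False.
In (B ∨ ¬E ∨ ¬G) only ¬E is left, so E = False.
Unit clause (¬S) forces S = False.
In (E ∨ ¬G ∨ ¬P) only ¬P is left, so P = False.
Set V = False.
  then (¬A ∨ V) forces A = False.
Set C = True.
Set Q = True.
All clauses satisfied.

V=F, C=T, P=F, G=T, B=F, D=T, E=F, A=F, Q=T, S=F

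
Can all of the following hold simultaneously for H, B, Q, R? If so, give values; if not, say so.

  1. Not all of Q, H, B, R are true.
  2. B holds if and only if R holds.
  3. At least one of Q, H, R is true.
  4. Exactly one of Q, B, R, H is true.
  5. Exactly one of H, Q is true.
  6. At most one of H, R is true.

H=T, B=F, Q=F, R=F

  (1) {Q, H, B, R}: 1/4 true — not all ✓
  (2) B=F, R=F — same ✓
  (3) {Q, H, R}: 1 true — at least one ✓
  (4) {Q, B, R, H}: 1 true — exactly one ✓
  (5) {H, Q}: 1 true — exactly one ✓
  (6) {H, R}: 1 true — at most one ✓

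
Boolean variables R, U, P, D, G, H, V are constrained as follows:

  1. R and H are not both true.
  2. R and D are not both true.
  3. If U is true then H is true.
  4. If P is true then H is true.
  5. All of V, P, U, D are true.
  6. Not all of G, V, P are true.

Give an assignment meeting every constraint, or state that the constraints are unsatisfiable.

R=F, U=T, P=T, D=T, G=F, H=T, V=T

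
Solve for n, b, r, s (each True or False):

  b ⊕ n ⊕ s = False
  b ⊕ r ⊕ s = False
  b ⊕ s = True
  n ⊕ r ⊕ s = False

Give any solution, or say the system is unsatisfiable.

n: True, b: True, r: True, s: False

b ⊕ n ⊕ s = T ⊕ T ⊕ F = False ✓
b ⊕ r ⊕ s = T ⊕ T ⊕ F = False ✓
b ⊕ s = T ⊕ F = True ✓
n ⊕ r ⊕ s = T ⊕ T ⊕ F = False ✓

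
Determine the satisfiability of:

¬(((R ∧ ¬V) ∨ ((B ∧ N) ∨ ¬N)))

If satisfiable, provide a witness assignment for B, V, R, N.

B = False; V = False; R = False; N = True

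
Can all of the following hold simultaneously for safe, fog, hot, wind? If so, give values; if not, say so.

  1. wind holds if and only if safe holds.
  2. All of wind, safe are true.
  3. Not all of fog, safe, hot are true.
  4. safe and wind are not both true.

Case safe = True:
  (1) with safe=T forces wind = True.
  Constraint (4) is violated (safe=T, wind=T) — contradiction.
Case safe = False:
  Constraint (2) is violated (safe=F) — contradiction.
Both cases fail — unsatisfiable.

No satisfying assignment exists.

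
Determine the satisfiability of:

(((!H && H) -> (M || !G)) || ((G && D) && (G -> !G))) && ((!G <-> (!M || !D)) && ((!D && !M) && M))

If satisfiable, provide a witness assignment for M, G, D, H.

Case M = True: the conjunct !M is False.
Case M = False: the conjunct M is False.
Both cases fail — unsatisfiable.

No satisfying assignment exists.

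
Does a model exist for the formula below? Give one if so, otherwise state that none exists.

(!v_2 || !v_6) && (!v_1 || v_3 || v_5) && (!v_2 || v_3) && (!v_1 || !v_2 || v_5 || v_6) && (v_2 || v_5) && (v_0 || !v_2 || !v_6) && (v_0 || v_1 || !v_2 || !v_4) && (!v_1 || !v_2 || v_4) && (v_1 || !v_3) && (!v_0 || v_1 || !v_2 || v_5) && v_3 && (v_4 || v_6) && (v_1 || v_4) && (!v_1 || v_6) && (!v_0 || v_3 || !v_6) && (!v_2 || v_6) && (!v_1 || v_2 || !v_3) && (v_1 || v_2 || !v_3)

Case v_3 = True:
  (v_1 || !v_3) forces v_1 = True.
  (!v_1 || v_6) forces v_6 = True.
  (!v_2 || !v_6) forces v_2 = False.
  Clause (!v_1 || v_2 || !v_3) is falsified — contradiction.
Case v_3 = False:
  Clause (v_3) is falsified — contradiction.
Both cases fail, so the formula is unsatisfiable.

Unsatisfiable — no assignment works.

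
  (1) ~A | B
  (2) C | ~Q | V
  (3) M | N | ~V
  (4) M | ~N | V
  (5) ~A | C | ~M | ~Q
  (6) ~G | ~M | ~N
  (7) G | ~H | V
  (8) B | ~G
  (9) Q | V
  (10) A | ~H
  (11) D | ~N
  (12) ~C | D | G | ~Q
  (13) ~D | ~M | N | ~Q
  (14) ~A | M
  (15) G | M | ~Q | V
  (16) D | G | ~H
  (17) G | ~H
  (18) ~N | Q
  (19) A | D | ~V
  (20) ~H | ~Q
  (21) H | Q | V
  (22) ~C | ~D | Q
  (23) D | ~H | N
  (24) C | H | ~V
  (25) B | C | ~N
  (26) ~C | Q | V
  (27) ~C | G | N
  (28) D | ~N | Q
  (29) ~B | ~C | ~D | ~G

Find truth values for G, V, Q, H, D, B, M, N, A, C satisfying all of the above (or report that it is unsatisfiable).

G: True; V: False; Q: True; H: False; D: False; B: True; M: False; N: False; A: False; C: True

Set G = True.
  then (B | ~G) forces B = True.
Set V = False.
  then (Q | V) forces Q = True.
  then (~H | ~Q) forces H = False.
  then (C | ~Q | V) forces C = True.
  then (~B | ~C | ~D | ~G) forces D = False.
  then (D | ~N) forces N = False.
Set M = False.
  then (~A | M) forces A = False.
All clauses satisfied.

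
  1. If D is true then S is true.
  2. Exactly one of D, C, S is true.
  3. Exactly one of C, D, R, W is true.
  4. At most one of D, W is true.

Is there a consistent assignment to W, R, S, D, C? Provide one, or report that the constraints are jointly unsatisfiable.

W=F; R=T; S=T; D=F; C=F

  (1) D=F ⇒ S: vacuous ✓
  (2) {D, C, S}: 1 true — exactly one ✓
  (3) {C, D, R, W}: 1 true — exactly one ✓
  (4) {D, W}: 0 true — at most one ✓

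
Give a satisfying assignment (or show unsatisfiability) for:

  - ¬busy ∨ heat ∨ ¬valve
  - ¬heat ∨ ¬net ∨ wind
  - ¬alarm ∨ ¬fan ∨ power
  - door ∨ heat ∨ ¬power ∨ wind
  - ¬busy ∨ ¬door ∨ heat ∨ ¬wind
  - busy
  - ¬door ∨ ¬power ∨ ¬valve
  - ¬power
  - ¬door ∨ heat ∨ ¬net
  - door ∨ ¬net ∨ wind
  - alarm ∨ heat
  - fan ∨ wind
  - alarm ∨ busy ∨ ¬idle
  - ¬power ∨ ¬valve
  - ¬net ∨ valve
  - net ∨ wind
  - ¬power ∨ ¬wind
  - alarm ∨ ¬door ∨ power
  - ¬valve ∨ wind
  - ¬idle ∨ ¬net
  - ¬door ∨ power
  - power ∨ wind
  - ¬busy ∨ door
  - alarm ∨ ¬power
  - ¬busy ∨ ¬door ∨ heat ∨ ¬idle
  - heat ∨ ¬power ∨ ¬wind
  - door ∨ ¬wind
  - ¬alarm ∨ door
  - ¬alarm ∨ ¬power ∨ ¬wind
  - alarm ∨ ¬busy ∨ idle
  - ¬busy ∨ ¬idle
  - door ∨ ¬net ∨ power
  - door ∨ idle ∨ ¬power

Case power = True:
  Clause (¬power) is falsified — contradiction.
Case power = False:
  (busy) forces busy = True.
  (¬door ∨ power) forces door = False.
  Clause (¬busy ∨ door) is falsified — contradiction.
Both cases fail, so the formula is unsatisfiable.

The formula is unsatisfiable.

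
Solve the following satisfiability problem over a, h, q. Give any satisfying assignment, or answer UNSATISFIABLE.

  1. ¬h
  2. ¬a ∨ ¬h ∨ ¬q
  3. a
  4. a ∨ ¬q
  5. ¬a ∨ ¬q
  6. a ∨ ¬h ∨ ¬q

Unit clause (¬h) forces h = False.
Unit clause (a) forces a = True.
In (¬a ∨ ¬q) only ¬q is left, so q = False.
All clauses satisfied.

a: True, h: False, q: False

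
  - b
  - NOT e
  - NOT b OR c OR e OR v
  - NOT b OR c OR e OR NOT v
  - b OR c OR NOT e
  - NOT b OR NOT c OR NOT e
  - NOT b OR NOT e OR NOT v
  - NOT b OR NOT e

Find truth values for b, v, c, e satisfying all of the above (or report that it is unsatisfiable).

b=T, v=T, c=T, e=F

Unit clause (b) forces b = True.
Unit clause (NOT e) forces e = False.
Set v = True.
  then (NOT b OR c OR e OR NOT v) forces c = True.
All clauses satisfied.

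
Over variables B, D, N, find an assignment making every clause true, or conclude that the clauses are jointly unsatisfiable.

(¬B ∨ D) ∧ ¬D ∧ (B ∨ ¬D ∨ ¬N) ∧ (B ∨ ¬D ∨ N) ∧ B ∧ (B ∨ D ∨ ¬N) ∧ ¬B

No satisfying assignment exists.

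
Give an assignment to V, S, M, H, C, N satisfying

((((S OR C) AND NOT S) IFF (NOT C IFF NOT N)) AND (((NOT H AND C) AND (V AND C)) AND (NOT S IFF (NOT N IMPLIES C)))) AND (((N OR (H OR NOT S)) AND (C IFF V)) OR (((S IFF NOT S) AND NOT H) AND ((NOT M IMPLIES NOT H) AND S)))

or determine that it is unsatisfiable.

V = True; S = False; M = True; H = False; C = True; N = True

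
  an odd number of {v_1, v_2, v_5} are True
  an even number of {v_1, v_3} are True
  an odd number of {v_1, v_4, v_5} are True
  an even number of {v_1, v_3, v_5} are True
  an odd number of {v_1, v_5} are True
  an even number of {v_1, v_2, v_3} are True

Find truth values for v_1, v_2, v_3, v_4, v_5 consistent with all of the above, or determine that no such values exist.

v_1 = True; v_2 = False; v_3 = True; v_4 = False; v_5 = False

{v_1, v_2, v_5}: 1 true → odd ✓
{v_1, v_3}: 2 true → even ✓
{v_1, v_4, v_5}: 1 true → odd ✓
{v_1, v_3, v_5}: 2 true → even ✓
{v_1, v_5}: 1 true → odd ✓
{v_1, v_2, v_3}: 2 true → even ✓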